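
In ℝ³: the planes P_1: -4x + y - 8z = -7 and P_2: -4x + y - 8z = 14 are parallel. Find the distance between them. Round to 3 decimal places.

2.333

Same normal n = (-4, 1, -8) with |n| = √81; distance = |-7 − 14| / |n| = 21/√81 ≈ 2.333.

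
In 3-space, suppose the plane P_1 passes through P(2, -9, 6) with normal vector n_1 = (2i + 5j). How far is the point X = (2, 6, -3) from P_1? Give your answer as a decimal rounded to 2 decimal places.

13.93

P_1: n_1·r = n_1·P gives 2x + 5y = -41.
n·X − d = (2)·(2) + (5)·(6) + (0)·(-3) − (-41) = 75; |n| = √29.
Distance = |75| / √29 = 75/√29 ≈ 13.93.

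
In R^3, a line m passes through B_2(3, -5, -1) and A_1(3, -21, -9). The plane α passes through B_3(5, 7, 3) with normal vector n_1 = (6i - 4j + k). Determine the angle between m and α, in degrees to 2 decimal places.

25.47

A direction vector for m is A_1 − B_2 = (0, -16, -8).
α: n_1·r = n_1·B_3 gives 6x - 4y + z = 5.
sin θ = |n·v| / (|n||v|) = |56| / (√53 · √320) = 0.43001.
θ ≈ 25.47°.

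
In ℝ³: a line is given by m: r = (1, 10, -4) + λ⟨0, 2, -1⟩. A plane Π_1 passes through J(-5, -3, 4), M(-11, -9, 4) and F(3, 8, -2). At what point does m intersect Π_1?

(1, 6, -2)

JM = (-6, -6, 0), JF = (8, 11, -6); a normal to Π_1 is JM × JF = (36, -36, -18).
Using J: Π_1 has equation 36x - 36y - 18z = -144.
Substitute r = (1, 10, -4) + t(0, 2, -1) into the plane: -252 + (-54)t = -144, so t = -2.
Intersection: (1, 10, -4) + (-2)·(0, 2, -1) = (1, 6, -2).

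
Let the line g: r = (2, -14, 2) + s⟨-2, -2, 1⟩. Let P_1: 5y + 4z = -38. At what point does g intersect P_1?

Substitute r = (2, -14, 2) + t(-2, -2, 1) into the plane: -62 + (-6)t = -38, so t = -4.
Intersection: (2, -14, 2) + (-4)·(-2, -2, 1) = (10, -6, -2).

(10, -6, -2)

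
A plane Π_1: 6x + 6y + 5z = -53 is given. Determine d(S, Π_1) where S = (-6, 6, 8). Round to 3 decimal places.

n·S − d = (6)·(-6) + (6)·(6) + (5)·(8) − (-53) = 93; |n| = √97.
Distance = |93| / √97 = 93/√97 ≈ 9.443.

9.443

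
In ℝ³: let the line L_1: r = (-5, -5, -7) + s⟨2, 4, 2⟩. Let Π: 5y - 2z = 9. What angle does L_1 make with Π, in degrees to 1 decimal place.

sin θ = |n·v| / (|n||v|) = |16| / (√29 · √24) = 0.60648.
θ ≈ 37.3°.

37.3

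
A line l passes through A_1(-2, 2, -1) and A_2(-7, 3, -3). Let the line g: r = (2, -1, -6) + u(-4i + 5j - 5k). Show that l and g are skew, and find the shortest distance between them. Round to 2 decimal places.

A direction vector for l is A_2 − A_1 = (-5, 1, -2).
Common perpendicular direction n = (-5, 1, -2) × (-4, 5, -5) = (5, -17, -21).
With w = (2, -1, -6) − (-2, 2, -1) = (4, -3, -5), w · n = 176.
Since n ≠ 0 the lines are not parallel, and w · n = 176 ≠ 0 so they do not intersect; hence they are skew.
Distance = |w · n| / |n| = |176| / √755 ≈ 6.41.

6.41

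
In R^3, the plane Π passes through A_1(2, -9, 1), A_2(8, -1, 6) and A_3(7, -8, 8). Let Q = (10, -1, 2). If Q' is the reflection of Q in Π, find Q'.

(4, 1, 6)

A_1A_2 = (6, 8, 5), A_1A_3 = (5, 1, 7); a normal to Π is A_1A_2 × A_1A_3 = (51, -17, -34).
Using A_1: Π has equation 51x - 17y - 34z = 221.
λ = (n·Q − d)/|n|² = (459 − 221)/4046 = 1/17.
Reflection = Q − 2λn = (10, -1, 2) − (2/17)·(51, -17, -34) = (4, 1, 6).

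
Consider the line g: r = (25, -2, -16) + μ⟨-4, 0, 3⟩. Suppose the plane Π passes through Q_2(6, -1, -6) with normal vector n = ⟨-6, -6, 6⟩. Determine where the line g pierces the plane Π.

(9, -2, -4)

Π: n·r = n·Q_2 gives -6x - 6y + 6z = -66.
Substitute r = (25, -2, -16) + t(-4, 0, 3) into the plane: -234 + 42t = -66, so t = 4.
Intersection: (25, -2, -16) + 4·(-4, 0, 3) = (9, -2, -4).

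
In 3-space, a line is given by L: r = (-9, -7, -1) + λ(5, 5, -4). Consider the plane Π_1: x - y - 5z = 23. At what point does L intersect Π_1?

Substitute r = (-9, -7, -1) + t(5, 5, -4) into the plane: 3 + 20t = 23, so t = 1.
Intersection: (-9, -7, -1) + 1·(5, 5, -4) = (-4, -2, -5).

(-4, -2, -5)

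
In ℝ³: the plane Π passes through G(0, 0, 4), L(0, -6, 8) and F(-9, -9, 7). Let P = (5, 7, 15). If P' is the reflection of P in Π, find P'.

GL = (0, -6, 4), GF = (-9, -9, 3); a normal to Π is GL × GF = (18, -36, -54).
Using G: Π has equation 18x - 36y - 54z = -216.
λ = (n·P − d)/|n|² = (-972 − (-216))/4536 = -1/6.
Reflection = P − 2λn = (5, 7, 15) − (-1/3)·(18, -36, -54) = (11, -5, -3).

(11, -5, -3)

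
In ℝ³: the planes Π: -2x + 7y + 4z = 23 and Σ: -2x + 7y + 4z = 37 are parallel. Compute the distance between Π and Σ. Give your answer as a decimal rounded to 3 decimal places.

1.685

Same normal n = (-2, 7, 4) with |n| = √69; distance = |23 − 37| / |n| = 14/√69 ≈ 1.685.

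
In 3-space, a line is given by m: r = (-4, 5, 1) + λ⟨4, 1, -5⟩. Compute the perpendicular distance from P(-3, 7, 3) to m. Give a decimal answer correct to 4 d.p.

2.9358

Taking (-4, 5, 1) on m with direction v = (4, 1, -5): w = P − (-4, 5, 1) = (1, 2, 2), and w × v = (-12, 13, -7).
Distance = |w × v| / |v| = √362 / √42 ≈ 2.9358.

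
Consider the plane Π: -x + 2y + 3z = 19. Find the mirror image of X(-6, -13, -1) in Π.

λ = (n·X − d)/|n|² = (-23 − 19)/14 = -3.
Reflection = X − 2λn = (-6, -13, -1) − (-6)·(-1, 2, 3) = (-12, -1, 17).

(-12, -1, 17)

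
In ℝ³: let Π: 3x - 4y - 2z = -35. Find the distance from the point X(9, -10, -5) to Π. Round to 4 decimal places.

n·X − d = (3)·(9) + (-4)·(-10) + (-2)·(-5) − (-35) = 112; |n| = √29.
Distance = |112| / √29 = 112/√29 ≈ 20.7979.

20.7979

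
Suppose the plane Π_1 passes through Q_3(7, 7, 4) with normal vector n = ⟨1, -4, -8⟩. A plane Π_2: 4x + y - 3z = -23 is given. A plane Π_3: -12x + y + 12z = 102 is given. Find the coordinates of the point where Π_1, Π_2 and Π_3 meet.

Π_1: n·r = n·Q_3 gives x - 4y - 8z = -53.
Solving the 3×3 linear system x - 4y - 8z = -53, 4x + y - 3z = -23, -12x + y + 12z = 102 (e.g. by elimination or Cramer's rule, determinant = -65) gives (-5, 6, 3).

(-5, 6, 3)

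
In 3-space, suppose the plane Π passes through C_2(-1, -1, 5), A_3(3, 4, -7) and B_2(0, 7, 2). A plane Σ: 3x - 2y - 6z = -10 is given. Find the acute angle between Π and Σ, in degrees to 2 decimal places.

82.21

C_2A_3 = (4, 5, -12), C_2B_2 = (1, 8, -3); a normal to Π is C_2A_3 × C_2B_2 = (81, 0, 27).
Using C_2: Π has equation 81x + 27z = 54.
cos θ = |n₁·n₂| / (|n₁||n₂|) = |81| / (√7290 · √49).
θ = arccos(0.13553) ≈ 82.21°.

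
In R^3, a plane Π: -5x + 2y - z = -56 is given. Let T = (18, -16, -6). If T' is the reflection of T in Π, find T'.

λ = (n·T − d)/|n|² = (-116 − (-56))/30 = -2.
Reflection = T − 2λn = (18, -16, -6) − (-4)·(-5, 2, -1) = (-2, -8, -10).

(-2, -8, -10)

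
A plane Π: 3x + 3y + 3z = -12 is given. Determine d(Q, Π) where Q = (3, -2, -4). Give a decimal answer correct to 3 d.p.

n·Q − d = (3)·(3) + (3)·(-2) + (3)·(-4) − (-12) = 3; |n| = √27.
Distance = |3| / √27 = 3/√27 ≈ 0.577.

0.577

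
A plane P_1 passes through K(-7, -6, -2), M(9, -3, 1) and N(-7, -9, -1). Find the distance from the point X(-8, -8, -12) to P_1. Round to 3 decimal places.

9.615

KM = (16, 3, 3), KN = (0, -3, 1); a normal to P_1 is KM × KN = (12, -16, -48).
Using K: P_1 has equation 12x - 16y - 48z = 108.
n·X − d = (12)·(-8) + (-16)·(-8) + (-48)·(-12) − 108 = 500; |n| = √2704.
Distance = |500| / √2704 = 500/√2704 ≈ 9.615.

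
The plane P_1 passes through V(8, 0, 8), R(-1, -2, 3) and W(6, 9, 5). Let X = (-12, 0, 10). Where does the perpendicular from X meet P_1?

(-6, -2, 0)

VR = (-9, -2, -5), VW = (-2, 9, -3); a normal to P_1 is VR × VW = (51, -17, -85).
Using V: P_1 has equation 51x - 17y - 85z = -272.
Foot = X − λn with λ = (n·X − d)/|n|² = (-1462 − (-272))/10115 = -2/17.
Foot = (-12, 0, 10) − (-2/17)·(51, -17, -85) = (-6, -2, 0).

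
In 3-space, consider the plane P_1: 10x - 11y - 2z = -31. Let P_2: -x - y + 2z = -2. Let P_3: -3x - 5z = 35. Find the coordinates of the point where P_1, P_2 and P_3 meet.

Solving the 3×3 linear system 10x - 11y - 2z = -31, -x - y + 2z = -2, -3x - 5z = 35 (e.g. by elimination or Cramer's rule, determinant = 177) gives (-5, -1, -4).

(-5, -1, -4)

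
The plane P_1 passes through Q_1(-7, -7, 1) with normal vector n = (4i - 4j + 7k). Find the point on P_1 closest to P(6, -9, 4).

P_1: n·r = n·Q_1 gives 4x - 4y + 7z = 7.
Foot = P − λn with λ = (n·P − d)/|n|² = (88 − 7)/81 = 1.
Foot = (6, -9, 4) − 1·(4, -4, 7) = (2, -5, -3).

(2, -5, -3)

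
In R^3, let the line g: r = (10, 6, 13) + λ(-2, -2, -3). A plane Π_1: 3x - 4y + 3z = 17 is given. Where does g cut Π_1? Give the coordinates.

(2, -2, 1)

Substitute r = (10, 6, 13) + t(-2, -2, -3) into the plane: 45 + (-7)t = 17, so t = 4.
Intersection: (10, 6, 13) + 4·(-2, -2, -3) = (2, -2, 1).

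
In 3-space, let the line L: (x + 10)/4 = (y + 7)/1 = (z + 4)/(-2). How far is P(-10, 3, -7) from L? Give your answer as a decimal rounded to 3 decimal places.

L has direction (4, 1, -2) through (-10, -7, -4).
Taking (-10, -7, -4) on L with direction v = (4, 1, -2): w = P − (-10, -7, -4) = (0, 10, -3), and w × v = (-17, -12, -40).
Distance = |w × v| / |v| = √2033 / √21 ≈ 9.839.

9.839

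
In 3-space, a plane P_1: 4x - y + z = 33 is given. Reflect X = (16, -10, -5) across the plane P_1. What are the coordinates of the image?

λ = (n·X − d)/|n|² = (69 − 33)/18 = 2.
Reflection = X − 2λn = (16, -10, -5) − 4·(4, -1, 1) = (0, -6, -9).

(0, -6, -9)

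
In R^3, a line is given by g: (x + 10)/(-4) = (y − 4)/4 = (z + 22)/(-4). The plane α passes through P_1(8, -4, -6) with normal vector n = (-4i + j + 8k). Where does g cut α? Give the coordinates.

(6, -12, -6)

g has direction (-4, 4, -4) through (-10, 4, -22).
α: n·r = n·P_1 gives -4x + y + 8z = -84.
Substitute r = (-10, 4, -22) + t(-4, 4, -4) into the plane: -132 + (-12)t = -84, so t = -4.
Intersection: (-10, 4, -22) + (-4)·(-4, 4, -4) = (6, -12, -6).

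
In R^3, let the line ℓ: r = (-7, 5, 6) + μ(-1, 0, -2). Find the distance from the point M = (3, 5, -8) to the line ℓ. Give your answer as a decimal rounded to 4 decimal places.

15.2053

Taking (-7, 5, 6) on ℓ with direction v = (-1, 0, -2): w = M − (-7, 5, 6) = (10, 0, -14), and w × v = (0, 34, 0).
Distance = |w × v| / |v| = √1156 / √5 ≈ 15.2053.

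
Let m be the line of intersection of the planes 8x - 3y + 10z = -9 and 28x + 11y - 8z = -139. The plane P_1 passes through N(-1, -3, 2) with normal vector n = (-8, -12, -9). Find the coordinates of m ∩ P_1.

(-4, -1, 2)

Direction of m: (8, -3, 10) × (28, 11, -8) = (-86, 344, 172).
A point on m: solving the two plane equations with x = -2 gives (-2, -9, -2).
P_1: n·r = n·N gives -8x - 12y - 9z = 26.
Substitute r = (-2, -9, -2) + t(-86, 344, 172) into the plane: 142 + (-4988)t = 26, so t = 1/43.
Intersection: (-2, -9, -2) + (1/43)·(-86, 344, 172) = (-4, -1, 2).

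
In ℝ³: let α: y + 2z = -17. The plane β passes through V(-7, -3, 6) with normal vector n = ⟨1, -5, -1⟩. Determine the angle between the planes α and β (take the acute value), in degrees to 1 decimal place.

β: n·r = n·V gives x - 5y - z = 2.
cos θ = |n₁·n₂| / (|n₁||n₂|) = |-7| / (√5 · √27).
θ = arccos(0.60246) ≈ 53.0°.

53.0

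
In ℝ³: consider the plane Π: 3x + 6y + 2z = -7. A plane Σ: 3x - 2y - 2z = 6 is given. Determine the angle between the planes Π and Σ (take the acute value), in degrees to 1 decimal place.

cos θ = |n₁·n₂| / (|n₁||n₂|) = |-7| / (√49 · √17).
θ = arccos(0.24254) ≈ 76.0°.

76.0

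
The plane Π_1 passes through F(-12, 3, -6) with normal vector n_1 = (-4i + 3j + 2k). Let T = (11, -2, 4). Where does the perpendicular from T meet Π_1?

(-1, 7, 10)

Π_1: n_1·r = n_1·F gives -4x + 3y + 2z = 45.
Foot = T − λn with λ = (n·T − d)/|n|² = (-42 − 45)/29 = -3.
Foot = (11, -2, 4) − (-3)·(-4, 3, 2) = (-1, 7, 10).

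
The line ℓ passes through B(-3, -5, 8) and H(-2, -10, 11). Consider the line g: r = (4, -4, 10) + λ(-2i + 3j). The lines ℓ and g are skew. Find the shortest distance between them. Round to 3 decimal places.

A direction vector for ℓ is H − B = (1, -5, 3).
Common perpendicular direction n = (1, -5, 3) × (-2, 3, 0) = (-9, -6, -7).
With w = (4, -4, 10) − (-3, -5, 8) = (7, 1, 2), w · n = -83.
Distance = |w · n| / |n| = |-83| / √166 ≈ 6.442.

6.442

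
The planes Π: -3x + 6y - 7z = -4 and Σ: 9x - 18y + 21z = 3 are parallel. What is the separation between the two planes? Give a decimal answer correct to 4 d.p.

0.3094

Rescale Σ by 1/(-3): -3x + 6y - 7z = -1. Then distance = |-4 − (-1)| / √94 ≈ 0.3094.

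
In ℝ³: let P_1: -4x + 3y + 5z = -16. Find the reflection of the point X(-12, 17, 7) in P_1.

(12, -1, -23)

λ = (n·X − d)/|n|² = (134 − (-16))/50 = 3.
Reflection = X − 2λn = (-12, 17, 7) − 6·(-4, 3, 5) = (12, -1, -23).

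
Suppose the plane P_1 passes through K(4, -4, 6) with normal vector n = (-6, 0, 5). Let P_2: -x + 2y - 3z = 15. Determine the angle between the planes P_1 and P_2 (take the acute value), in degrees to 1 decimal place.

72.1

P_1: n·r = n·K gives -6x + 5z = 6.
cos θ = |n₁·n₂| / (|n₁||n₂|) = |-9| / (√61 · √14).
θ = arccos(0.30797) ≈ 72.1°.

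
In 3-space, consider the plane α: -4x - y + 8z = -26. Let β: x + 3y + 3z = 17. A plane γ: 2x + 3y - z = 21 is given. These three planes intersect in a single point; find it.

Solving the 3×3 linear system -4x - y + 8z = -26, x + 3y + 3z = 17, 2x + 3y - z = 21 (e.g. by elimination or Cramer's rule, determinant = 17) gives (8, 2, 1).

(8, 2, 1)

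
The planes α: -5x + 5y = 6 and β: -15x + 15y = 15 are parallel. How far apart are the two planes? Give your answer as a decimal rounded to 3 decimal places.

0.141

Rescale β by 1/3: -5x + 5y = 5. Then distance = |6 − 5| / √50 ≈ 0.141.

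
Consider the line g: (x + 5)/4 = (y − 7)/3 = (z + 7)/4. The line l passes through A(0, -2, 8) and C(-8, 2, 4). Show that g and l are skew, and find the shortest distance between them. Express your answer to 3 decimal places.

g has direction (4, 3, 4) through (-5, 7, -7).
A direction vector for l is C − A = (-8, 4, -4).
Common perpendicular direction n = (4, 3, 4) × (-8, 4, -4) = (-28, -16, 40).
With w = (0, -2, 8) − (-5, 7, -7) = (5, -9, 15), w · n = 604.
Since n ≠ 0 the lines are not parallel, and w · n = 604 ≠ 0 so they do not intersect; hence they are skew.
Distance = |w · n| / |n| = |604| / √2640 ≈ 11.755.

11.755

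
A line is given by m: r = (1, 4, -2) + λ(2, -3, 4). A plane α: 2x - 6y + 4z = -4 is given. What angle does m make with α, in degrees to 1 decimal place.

70.6

sin θ = |n·v| / (|n||v|) = |38| / (√56 · √29) = 0.94295.
θ ≈ 70.6°.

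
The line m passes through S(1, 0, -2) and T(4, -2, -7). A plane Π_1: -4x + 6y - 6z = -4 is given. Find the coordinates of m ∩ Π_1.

(-5, 4, 8)

A direction vector for m is T − S = (3, -2, -5).
Substitute r = (1, 0, -2) + t(3, -2, -5) into the plane: 8 + 6t = -4, so t = -2.
Intersection: (1, 0, -2) + (-2)·(3, -2, -5) = (-5, 4, 8).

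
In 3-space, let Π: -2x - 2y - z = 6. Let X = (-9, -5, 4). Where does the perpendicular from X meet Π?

(-5, -1, 6)

Foot = X − λn with λ = (n·X − d)/|n|² = (24 − 6)/9 = 2.
Foot = (-9, -5, 4) − 2·(-2, -2, -1) = (-5, -1, 6).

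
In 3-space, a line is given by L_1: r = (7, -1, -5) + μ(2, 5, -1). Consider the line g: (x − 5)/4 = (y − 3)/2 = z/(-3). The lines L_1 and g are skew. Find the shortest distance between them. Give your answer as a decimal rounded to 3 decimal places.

2.221

g has direction (4, 2, -3) through (5, 3, 0).
Common perpendicular direction n = (2, 5, -1) × (4, 2, -3) = (-13, 2, -16).
With w = (5, 3, 0) − (7, -1, -5) = (-2, 4, 5), w · n = -46.
Distance = |w · n| / |n| = |-46| / √429 ≈ 2.221.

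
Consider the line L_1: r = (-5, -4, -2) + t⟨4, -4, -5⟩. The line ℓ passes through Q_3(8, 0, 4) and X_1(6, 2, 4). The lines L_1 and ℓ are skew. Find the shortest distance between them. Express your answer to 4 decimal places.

12.0208

A direction vector for ℓ is X_1 − Q_3 = (-2, 2, 0).
Common perpendicular direction n = (4, -4, -5) × (-2, 2, 0) = (10, 10, 0).
With w = (8, 0, 4) − (-5, -4, -2) = (13, 4, 6), w · n = 170.
Distance = |w · n| / |n| = |170| / √200 ≈ 12.0208.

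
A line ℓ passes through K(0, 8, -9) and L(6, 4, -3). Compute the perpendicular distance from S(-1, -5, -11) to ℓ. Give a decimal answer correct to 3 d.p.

12.683

A direction vector for ℓ is L − K = (6, -4, 6).
Taking (0, 8, -9) on ℓ with direction v = (6, -4, 6): w = S − (0, 8, -9) = (-1, -13, -2), and w × v = (-86, -6, 82).
Distance = |w × v| / |v| = √14156 / √88 ≈ 12.683.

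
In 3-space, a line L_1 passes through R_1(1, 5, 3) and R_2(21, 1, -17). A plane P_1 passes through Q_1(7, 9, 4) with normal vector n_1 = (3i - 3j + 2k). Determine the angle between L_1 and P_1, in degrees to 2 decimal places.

13.82

A direction vector for L_1 is R_2 − R_1 = (20, -4, -20).
P_1: n_1·r = n_1·Q_1 gives 3x - 3y + 2z = 2.
sin θ = |n·v| / (|n||v|) = |32| / (√22 · √816) = 0.23883.
θ ≈ 13.82°.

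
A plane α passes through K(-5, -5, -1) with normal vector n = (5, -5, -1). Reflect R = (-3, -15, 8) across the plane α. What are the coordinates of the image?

α: n·r = n·K gives 5x - 5y - z = 1.
λ = (n·R − d)/|n|² = (52 − 1)/51 = 1.
Reflection = R − 2λn = (-3, -15, 8) − 2·(5, -5, -1) = (-13, -5, 10).

(-13, -5, 10)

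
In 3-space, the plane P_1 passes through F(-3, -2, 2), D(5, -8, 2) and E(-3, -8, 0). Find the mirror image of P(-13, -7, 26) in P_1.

(-1, 9, -22)

FD = (8, -6, 0), FE = (0, -6, -2); a normal to P_1 is FD × FE = (12, 16, -48).
Using F: P_1 has equation 12x + 16y - 48z = -164.
λ = (n·P − d)/|n|² = (-1516 − (-164))/2704 = -1/2.
Reflection = P − 2λn = (-13, -7, 26) − (-1)·(12, 16, -48) = (-1, 9, -22).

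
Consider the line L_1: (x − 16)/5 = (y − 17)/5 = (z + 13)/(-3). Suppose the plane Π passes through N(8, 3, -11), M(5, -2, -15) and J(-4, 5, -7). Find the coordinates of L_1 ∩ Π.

L_1 has direction (5, 5, -3) through (16, 17, -13).
NM = (-3, -5, -4), NJ = (-12, 2, 4); a normal to Π is NM × NJ = (-12, 60, -66).
Using N: Π has equation -12x + 60y - 66z = 810.
Substitute r = (16, 17, -13) + t(5, 5, -3) into the plane: 1686 + 438t = 810, so t = -2.
Intersection: (16, 17, -13) + (-2)·(5, 5, -3) = (6, 7, -7).

(6, 7, -7)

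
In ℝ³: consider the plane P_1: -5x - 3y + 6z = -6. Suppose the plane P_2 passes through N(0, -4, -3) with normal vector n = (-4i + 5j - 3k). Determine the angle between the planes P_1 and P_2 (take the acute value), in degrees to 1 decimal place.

P_2: n·r = n·N gives -4x + 5y - 3z = -11.
cos θ = |n₁·n₂| / (|n₁||n₂|) = |-13| / (√70 · √50).
θ = arccos(0.21974) ≈ 77.3°.

77.3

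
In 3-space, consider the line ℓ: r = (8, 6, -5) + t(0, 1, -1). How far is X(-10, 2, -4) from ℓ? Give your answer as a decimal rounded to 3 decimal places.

18.125

Taking (8, 6, -5) on ℓ with direction v = (0, 1, -1): w = X − (8, 6, -5) = (-18, -4, 1), and w × v = (3, -18, -18).
Distance = |w × v| / |v| = √657 / √2 ≈ 18.125.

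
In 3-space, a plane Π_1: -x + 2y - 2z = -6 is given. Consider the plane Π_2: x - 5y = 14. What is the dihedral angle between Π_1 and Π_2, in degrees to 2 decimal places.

cos θ = |n₁·n₂| / (|n₁||n₂|) = |-11| / (√9 · √26).
θ = arccos(0.71909) ≈ 44.02°.

44.02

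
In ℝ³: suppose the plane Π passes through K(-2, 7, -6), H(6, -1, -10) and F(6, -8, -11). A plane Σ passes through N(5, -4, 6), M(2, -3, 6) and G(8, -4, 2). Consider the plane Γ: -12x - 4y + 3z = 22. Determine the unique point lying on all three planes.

KH = (8, -8, -4), KF = (8, -15, -5); a normal to Π is KH × KF = (-20, 8, -56).
Using K: Π has equation -20x + 8y - 56z = 432.
NM = (-3, 1, 0), NG = (3, 0, -4); a normal to Σ is NM × NG = (-4, -12, -3).
Using N: Σ has equation -4x - 12y - 3z = 10.
Solving the 3×3 linear system -20x + 8y - 56z = 432, -4x - 12y - 3z = 10, -12x - 4y + 3z = 22 (e.g. by elimination or Cramer's rule, determinant = 8512) gives (-4, 2, -6).

(-4, 2, -6)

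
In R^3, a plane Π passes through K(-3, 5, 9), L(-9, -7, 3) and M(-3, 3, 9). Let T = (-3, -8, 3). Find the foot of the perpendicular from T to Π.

KL = (-6, -12, -6), KM = (0, -2, 0); a normal to Π is KL × KM = (-12, 0, 12).
Using K: Π has equation -12x + 12z = 144.
Foot = T − λn with λ = (n·T − d)/|n|² = (72 − 144)/288 = -1/4.
Foot = (-3, -8, 3) − (-1/4)·(-12, 0, 12) = (-6, -8, 6).

(-6, -8, 6)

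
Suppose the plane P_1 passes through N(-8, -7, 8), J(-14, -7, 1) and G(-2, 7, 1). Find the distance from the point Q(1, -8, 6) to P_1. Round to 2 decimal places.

NJ = (-6, 0, -7), NG = (6, 14, -7); a normal to P_1 is NJ × NG = (98, -84, -84).
Using N: P_1 has equation 98x - 84y - 84z = -868.
n·Q − d = (98)·(1) + (-84)·(-8) + (-84)·(6) − (-868) = 1134; |n| = √23716.
Distance = |1134| / √23716 = 1134/√23716 ≈ 7.36.

7.36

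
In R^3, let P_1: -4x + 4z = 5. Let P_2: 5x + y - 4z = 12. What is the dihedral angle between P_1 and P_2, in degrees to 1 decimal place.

cos θ = |n₁·n₂| / (|n₁||n₂|) = |-36| / (√32 · √42).
θ = arccos(0.98198) ≈ 10.9°.

10.9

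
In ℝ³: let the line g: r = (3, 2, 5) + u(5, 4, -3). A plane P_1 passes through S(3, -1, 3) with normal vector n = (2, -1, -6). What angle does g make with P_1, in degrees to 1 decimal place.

32.0

P_1: n·r = n·S gives 2x - y - 6z = -11.
sin θ = |n·v| / (|n||v|) = |24| / (√41 · √50) = 0.53007.
θ ≈ 32.0°.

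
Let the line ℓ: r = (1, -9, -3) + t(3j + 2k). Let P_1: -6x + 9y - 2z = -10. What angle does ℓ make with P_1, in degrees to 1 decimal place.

35.4

sin θ = |n·v| / (|n||v|) = |23| / (√121 · √13) = 0.57991.
θ ≈ 35.4°.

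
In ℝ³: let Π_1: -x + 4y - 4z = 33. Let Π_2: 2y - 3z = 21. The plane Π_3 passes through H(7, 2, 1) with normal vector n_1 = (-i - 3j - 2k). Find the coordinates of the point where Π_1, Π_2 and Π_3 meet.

(3, 6, -3)

Π_3: n_1·r = n_1·H gives -x - 3y - 2z = -15.
Solving the 3×3 linear system -x + 4y - 4z = 33, 2y - 3z = 21, -x - 3y - 2z = -15 (e.g. by elimination or Cramer's rule, determinant = 17) gives (3, 6, -3).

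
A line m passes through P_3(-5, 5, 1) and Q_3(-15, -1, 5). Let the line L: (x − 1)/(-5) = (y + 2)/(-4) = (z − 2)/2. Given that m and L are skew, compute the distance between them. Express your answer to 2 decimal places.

3.16

A direction vector for m is Q_3 − P_3 = (-10, -6, 4).
L has direction (-5, -4, 2) through (1, -2, 2).
Common perpendicular direction n = (-10, -6, 4) × (-5, -4, 2) = (4, 0, 10).
With w = (1, -2, 2) − (-5, 5, 1) = (6, -7, 1), w · n = 34.
Distance = |w · n| / |n| = |34| / √116 ≈ 3.16.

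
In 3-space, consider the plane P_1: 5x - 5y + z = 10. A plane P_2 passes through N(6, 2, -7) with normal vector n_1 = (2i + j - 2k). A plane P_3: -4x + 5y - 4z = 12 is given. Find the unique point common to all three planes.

P_2: n_1·r = n_1·N gives 2x + y - 2z = 28.
Solving the 3×3 linear system 5x - 5y + z = 10, 2x + y - 2z = 28, -4x + 5y - 4z = 12 (e.g. by elimination or Cramer's rule, determinant = -36) gives (7, 4, -5).

(7, 4, -5)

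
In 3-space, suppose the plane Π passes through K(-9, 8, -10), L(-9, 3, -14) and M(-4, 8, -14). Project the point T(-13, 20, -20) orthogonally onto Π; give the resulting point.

KL = (0, -5, -4), KM = (5, 0, -4); a normal to Π is KL × KM = (20, -20, 25).
Using K: Π has equation 20x - 20y + 25z = -590.
Foot = T − λn with λ = (n·T − d)/|n|² = (-1160 − (-590))/1425 = -2/5.
Foot = (-13, 20, -20) − (-2/5)·(20, -20, 25) = (-5, 12, -10).

(-5, 12, -10)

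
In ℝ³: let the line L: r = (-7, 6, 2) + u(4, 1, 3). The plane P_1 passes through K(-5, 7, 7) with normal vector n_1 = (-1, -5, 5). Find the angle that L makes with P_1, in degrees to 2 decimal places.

P_1: n_1·r = n_1·K gives -x - 5y + 5z = 5.
sin θ = |n·v| / (|n||v|) = |6| / (√51 · √26) = 0.16477.
θ ≈ 9.48°.

9.48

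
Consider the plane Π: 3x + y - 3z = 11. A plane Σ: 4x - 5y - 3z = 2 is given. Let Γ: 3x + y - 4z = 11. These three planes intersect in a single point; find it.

(3, 2, 0)

Solving the 3×3 linear system 3x + y - 3z = 11, 4x - 5y - 3z = 2, 3x + y - 4z = 11 (e.g. by elimination or Cramer's rule, determinant = 19) gives (3, 2, 0).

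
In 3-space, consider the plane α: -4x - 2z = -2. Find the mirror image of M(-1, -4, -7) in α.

(7, -4, -3)

λ = (n·M − d)/|n|² = (18 − (-2))/20 = 1.
Reflection = M − 2λn = (-1, -4, -7) − 2·(-4, 0, -2) = (7, -4, -3).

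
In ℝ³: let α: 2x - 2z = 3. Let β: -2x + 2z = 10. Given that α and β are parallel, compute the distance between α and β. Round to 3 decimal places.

4.596

Rescale β by 1/(-1): 2x - 2z = -10. Then distance = |3 − (-10)| / √8 ≈ 4.596.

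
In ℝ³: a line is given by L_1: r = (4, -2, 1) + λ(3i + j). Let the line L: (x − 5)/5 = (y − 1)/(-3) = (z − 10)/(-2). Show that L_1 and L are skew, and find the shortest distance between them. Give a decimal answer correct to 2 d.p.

L has direction (5, -3, -2) through (5, 1, 10).
Common perpendicular direction n = (3, 1, 0) × (5, -3, -2) = (-2, 6, -14).
With w = (5, 1, 10) − (4, -2, 1) = (1, 3, 9), w · n = -110.
Since n ≠ 0 the lines are not parallel, and w · n = -110 ≠ 0 so they do not intersect; hence they are skew.
Distance = |w · n| / |n| = |-110| / √236 ≈ 7.16.

7.16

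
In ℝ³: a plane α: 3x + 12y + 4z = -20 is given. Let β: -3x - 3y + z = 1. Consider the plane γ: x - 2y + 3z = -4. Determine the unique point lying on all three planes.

Solving the 3×3 linear system 3x + 12y + 4z = -20, -3x - 3y + z = 1, x - 2y + 3z = -4 (e.g. by elimination or Cramer's rule, determinant = 135) gives (0, -1, -2).

(0, -1, -2)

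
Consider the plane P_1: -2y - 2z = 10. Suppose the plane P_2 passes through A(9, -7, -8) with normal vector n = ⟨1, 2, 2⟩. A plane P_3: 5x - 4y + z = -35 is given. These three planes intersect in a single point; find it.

P_2: n·r = n·A gives x + 2y + 2z = -21.
Solving the 3×3 linear system -2y - 2z = 10, x + 2y + 2z = -21, 5x - 4y + z = -35 (e.g. by elimination or Cramer's rule, determinant = 10) gives (-11, -5, 0).

(-11, -5, 0)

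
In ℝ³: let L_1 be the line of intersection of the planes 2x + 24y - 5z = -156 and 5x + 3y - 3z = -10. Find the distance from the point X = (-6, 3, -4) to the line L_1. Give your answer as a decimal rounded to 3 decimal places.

11.895

Direction of L_1: (2, 24, -5) × (5, 3, -3) = (-57, -19, -114).
A point on L_1: solving the two plane equations with x = -2 gives (-2, -8, -8).
Taking (-2, -8, -8) on L_1 with direction v = (-57, -19, -114): w = X − (-2, -8, -8) = (-4, 11, 4), and w × v = (-1178, -684, 703).
Distance = |w × v| / |v| = √2349749 / √16606 ≈ 11.895.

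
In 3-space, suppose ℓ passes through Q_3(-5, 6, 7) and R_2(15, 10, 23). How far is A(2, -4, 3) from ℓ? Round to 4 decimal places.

12.7699

A direction vector for ℓ is R_2 − Q_3 = (20, 4, 16).
Taking (-5, 6, 7) on ℓ with direction v = (20, 4, 16): w = A − (-5, 6, 7) = (7, -10, -4), and w × v = (-144, -192, 228).
Distance = |w × v| / |v| = √109584 / √672 ≈ 12.7699.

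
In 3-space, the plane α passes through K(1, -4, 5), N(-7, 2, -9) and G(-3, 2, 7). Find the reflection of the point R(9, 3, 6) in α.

KN = (-8, 6, -14), KG = (-4, 6, 2); a normal to α is KN × KG = (96, 72, -24).
Using K: α has equation 96x + 72y - 24z = -312.
λ = (n·R − d)/|n|² = (936 − (-312))/14976 = 1/12.
Reflection = R − 2λn = (9, 3, 6) − (1/6)·(96, 72, -24) = (-7, -9, 10).

(-7, -9, 10)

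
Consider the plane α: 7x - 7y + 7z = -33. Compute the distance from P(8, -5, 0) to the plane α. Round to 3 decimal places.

10.227

n·P − d = (7)·(8) + (-7)·(-5) + (7)·(0) − (-33) = 124; |n| = √147.
Distance = |124| / √147 = 124/√147 ≈ 10.227.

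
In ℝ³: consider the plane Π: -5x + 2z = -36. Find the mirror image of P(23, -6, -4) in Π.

(-7, -6, 8)

λ = (n·P − d)/|n|² = (-123 − (-36))/29 = -3.
Reflection = P − 2λn = (23, -6, -4) − (-6)·(-5, 0, 2) = (-7, -6, 8).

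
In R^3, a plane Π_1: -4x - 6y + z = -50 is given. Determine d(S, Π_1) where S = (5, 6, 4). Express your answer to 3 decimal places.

0.275

n·S − d = (-4)·(5) + (-6)·(6) + (1)·(4) − (-50) = -2; |n| = √53.
Distance = |-2| / √53 = 2/√53 ≈ 0.275.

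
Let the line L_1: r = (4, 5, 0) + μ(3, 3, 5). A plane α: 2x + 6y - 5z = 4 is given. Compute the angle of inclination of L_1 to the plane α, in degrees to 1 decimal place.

sin θ = |n·v| / (|n||v|) = |-1| / (√65 · √43) = 0.01892.
θ ≈ 1.1°.

1.1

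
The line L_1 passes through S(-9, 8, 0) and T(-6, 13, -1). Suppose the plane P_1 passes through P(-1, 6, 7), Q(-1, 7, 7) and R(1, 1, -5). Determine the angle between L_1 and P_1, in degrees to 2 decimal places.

28.19

A direction vector for L_1 is T − S = (3, 5, -1).
PQ = (0, 1, 0), PR = (2, -5, -12); a normal to P_1 is PQ × PR = (-12, 0, -2).
Using P: P_1 has equation -12x - 2z = -2.
sin θ = |n·v| / (|n||v|) = |-34| / (√148 · √35) = 0.47240.
θ ≈ 28.19°.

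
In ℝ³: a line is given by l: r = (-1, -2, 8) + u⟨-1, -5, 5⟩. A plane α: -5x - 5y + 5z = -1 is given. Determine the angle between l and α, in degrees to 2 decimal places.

sin θ = |n·v| / (|n||v|) = |55| / (√75 · √51) = 0.88930.
θ ≈ 62.79°.

62.79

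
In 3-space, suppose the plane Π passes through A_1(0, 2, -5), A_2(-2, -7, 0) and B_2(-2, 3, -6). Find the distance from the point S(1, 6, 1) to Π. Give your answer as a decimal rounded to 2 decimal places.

6.93

A_1A_2 = (-2, -9, 5), A_1B_2 = (-2, 1, -1); a normal to Π is A_1A_2 × A_1B_2 = (4, -12, -20).
Using A_1: Π has equation 4x - 12y - 20z = 76.
n·S − d = (4)·(1) + (-12)·(6) + (-20)·(1) − 76 = -164; |n| = √560.
Distance = |-164| / √560 = 164/√560 ≈ 6.93.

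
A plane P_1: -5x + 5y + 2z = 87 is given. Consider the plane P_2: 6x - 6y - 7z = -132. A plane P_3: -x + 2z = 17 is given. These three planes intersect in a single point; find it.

Solving the 3×3 linear system -5x + 5y + 2z = 87, 6x - 6y - 7z = -132, -x + 2z = 17 (e.g. by elimination or Cramer's rule, determinant = 23) gives (-5, 10, 6).

(-5, 10, 6)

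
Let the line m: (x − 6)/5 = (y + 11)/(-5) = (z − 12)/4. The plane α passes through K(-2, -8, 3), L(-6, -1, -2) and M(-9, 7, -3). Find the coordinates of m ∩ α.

m has direction (5, -5, 4) through (6, -11, 12).
KL = (-4, 7, -5), KM = (-7, 15, -6); a normal to α is KL × KM = (33, 11, -11).
Using K: α has equation 33x + 11y - 11z = -187.
Substitute r = (6, -11, 12) + t(5, -5, 4) into the plane: -55 + 66t = -187, so t = -2.
Intersection: (6, -11, 12) + (-2)·(5, -5, 4) = (-4, -1, 4).

(-4, -1, 4)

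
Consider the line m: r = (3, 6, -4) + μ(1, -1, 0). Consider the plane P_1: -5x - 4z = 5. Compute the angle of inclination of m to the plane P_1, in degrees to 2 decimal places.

33.52

sin θ = |n·v| / (|n||v|) = |-5| / (√41 · √2) = 0.55216.
θ ≈ 33.52°.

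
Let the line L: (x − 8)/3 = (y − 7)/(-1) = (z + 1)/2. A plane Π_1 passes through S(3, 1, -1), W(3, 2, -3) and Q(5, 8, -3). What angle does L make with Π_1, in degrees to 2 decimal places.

48.70

L has direction (3, -1, 2) through (8, 7, -1).
SW = (0, 1, -2), SQ = (2, 7, -2); a normal to Π_1 is SW × SQ = (12, -4, -2).
Using S: Π_1 has equation 12x - 4y - 2z = 34.
sin θ = |n·v| / (|n||v|) = |36| / (√164 · √14) = 0.75131.
θ ≈ 48.70°.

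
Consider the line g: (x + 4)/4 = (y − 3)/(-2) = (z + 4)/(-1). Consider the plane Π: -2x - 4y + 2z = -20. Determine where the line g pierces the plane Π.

g has direction (4, -2, -1) through (-4, 3, -4).
Substitute r = (-4, 3, -4) + t(4, -2, -1) into the plane: -12 + (-2)t = -20, so t = 4.
Intersection: (-4, 3, -4) + 4·(4, -2, -1) = (12, -5, -8).

(12, -5, -8)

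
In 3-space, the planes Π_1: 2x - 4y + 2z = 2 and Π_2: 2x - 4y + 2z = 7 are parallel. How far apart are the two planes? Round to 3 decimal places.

Same normal n = (2, -4, 2) with |n| = √24; distance = |2 − 7| / |n| = 5/√24 ≈ 1.021.

1.021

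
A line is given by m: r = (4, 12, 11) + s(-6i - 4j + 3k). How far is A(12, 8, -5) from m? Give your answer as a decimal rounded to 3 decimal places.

15.201

Taking (4, 12, 11) on m with direction v = (-6, -4, 3): w = A − (4, 12, 11) = (8, -4, -16), and w × v = (-76, 72, -56).
Distance = |w × v| / |v| = √14096 / √61 ≈ 15.201.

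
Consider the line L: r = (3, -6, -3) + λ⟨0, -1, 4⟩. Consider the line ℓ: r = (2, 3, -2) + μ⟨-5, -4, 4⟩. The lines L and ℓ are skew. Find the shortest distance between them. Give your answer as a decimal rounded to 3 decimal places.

Common perpendicular direction n = (0, -1, 4) × (-5, -4, 4) = (12, -20, -5).
With w = (2, 3, -2) − (3, -6, -3) = (-1, 9, 1), w · n = -197.
Distance = |w · n| / |n| = |-197| / √569 ≈ 8.259.

8.259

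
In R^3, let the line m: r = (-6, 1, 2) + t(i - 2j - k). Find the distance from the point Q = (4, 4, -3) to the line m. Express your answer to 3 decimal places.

Taking (-6, 1, 2) on m with direction v = (1, -2, -1): w = Q − (-6, 1, 2) = (10, 3, -5), and w × v = (-13, 5, -23).
Distance = |w × v| / |v| = √723 / √6 ≈ 10.977.

10.977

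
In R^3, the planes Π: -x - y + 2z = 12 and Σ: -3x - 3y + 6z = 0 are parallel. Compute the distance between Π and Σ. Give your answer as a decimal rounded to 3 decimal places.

Rescale Σ by 1/3: -x - y + 2z = 0. Then distance = |12 − 0| / √6 ≈ 4.899.

4.899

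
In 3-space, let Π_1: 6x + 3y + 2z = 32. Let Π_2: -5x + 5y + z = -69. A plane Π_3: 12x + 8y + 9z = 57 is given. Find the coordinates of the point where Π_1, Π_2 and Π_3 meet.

Solving the 3×3 linear system 6x + 3y + 2z = 32, -5x + 5y + z = -69, 12x + 8y + 9z = 57 (e.g. by elimination or Cramer's rule, determinant = 193) gives (8, -6, 1).

(8, -6, 1)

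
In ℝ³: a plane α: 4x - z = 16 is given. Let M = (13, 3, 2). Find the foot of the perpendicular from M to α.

(5, 3, 4)

Foot = M − λn with λ = (n·M − d)/|n|² = (50 − 16)/17 = 2.
Foot = (13, 3, 2) − 2·(4, 0, -1) = (5, 3, 4).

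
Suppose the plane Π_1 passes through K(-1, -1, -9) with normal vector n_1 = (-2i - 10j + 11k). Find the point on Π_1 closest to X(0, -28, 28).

(6, 2, -5)

Π_1: n_1·r = n_1·K gives -2x - 10y + 11z = -87.
Foot = X − λn with λ = (n·X − d)/|n|² = (588 − (-87))/225 = 3.
Foot = (0, -28, 28) − 3·(-2, -10, 11) = (6, 2, -5).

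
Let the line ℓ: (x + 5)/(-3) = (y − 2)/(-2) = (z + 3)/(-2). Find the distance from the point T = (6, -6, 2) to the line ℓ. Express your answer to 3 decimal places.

12.927

ℓ has direction (-3, -2, -2) through (-5, 2, -3).
Taking (-5, 2, -3) on ℓ with direction v = (-3, -2, -2): w = T − (-5, 2, -3) = (11, -8, 5), and w × v = (26, 7, -46).
Distance = |w × v| / |v| = √2841 / √17 ≈ 12.927.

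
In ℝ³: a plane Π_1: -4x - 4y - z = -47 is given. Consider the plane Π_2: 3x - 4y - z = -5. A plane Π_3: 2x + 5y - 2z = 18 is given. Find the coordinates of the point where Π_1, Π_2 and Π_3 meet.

(6, 4, 7)

Solving the 3×3 linear system -4x - 4y - z = -47, 3x - 4y - z = -5, 2x + 5y - 2z = 18 (e.g. by elimination or Cramer's rule, determinant = -91) gives (6, 4, 7).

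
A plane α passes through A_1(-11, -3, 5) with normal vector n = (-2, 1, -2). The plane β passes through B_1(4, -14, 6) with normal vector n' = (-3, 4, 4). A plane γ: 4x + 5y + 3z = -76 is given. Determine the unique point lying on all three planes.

(-4, -9, -5)

α: n·r = n·A_1 gives -2x + y - 2z = 9.
β: n'·r = n'·B_1 gives -3x + 4y + 4z = -44.
Solving the 3×3 linear system -2x + y - 2z = 9, -3x + 4y + 4z = -44, 4x + 5y + 3z = -76 (e.g. by elimination or Cramer's rule, determinant = 103) gives (-4, -9, -5).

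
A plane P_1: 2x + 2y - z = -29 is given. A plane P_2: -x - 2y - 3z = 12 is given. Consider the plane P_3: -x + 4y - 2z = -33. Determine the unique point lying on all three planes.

Solving the 3×3 linear system 2x + 2y - z = -29, -x - 2y - 3z = 12, -x + 4y - 2z = -33 (e.g. by elimination or Cramer's rule, determinant = 40) gives (-5, -8, 3).

(-5, -8, 3)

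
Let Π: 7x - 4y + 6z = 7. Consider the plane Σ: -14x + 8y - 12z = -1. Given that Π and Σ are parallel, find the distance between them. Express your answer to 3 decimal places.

Rescale Σ by 1/(-2): 7x - 4y + 6z = 1/2. Then distance = |7 − (1/2)| / √101 ≈ 0.647.

0.647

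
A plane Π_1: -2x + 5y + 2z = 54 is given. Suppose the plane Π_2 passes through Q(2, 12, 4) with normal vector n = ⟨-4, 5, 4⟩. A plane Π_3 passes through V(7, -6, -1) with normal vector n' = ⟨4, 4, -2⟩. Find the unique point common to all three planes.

Π_2: n·r = n·Q gives -4x + 5y + 4z = 68.
Π_3: n'·r = n'·V gives 4x + 4y - 2z = 6.
Solving the 3×3 linear system -2x + 5y + 2z = 54, -4x + 5y + 4z = 68, 4x + 4y - 2z = 6 (e.g. by elimination or Cramer's rule, determinant = 20) gives (-6, 8, 1).

(-6, 8, 1)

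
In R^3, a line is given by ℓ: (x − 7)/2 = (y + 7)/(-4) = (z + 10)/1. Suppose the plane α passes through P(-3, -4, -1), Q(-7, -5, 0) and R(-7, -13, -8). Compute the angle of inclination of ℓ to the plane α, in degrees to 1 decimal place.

ℓ has direction (2, -4, 1) through (7, -7, -10).
PQ = (-4, -1, 1), PR = (-4, -9, -7); a normal to α is PQ × PR = (16, -32, 32).
Using P: α has equation 16x - 32y + 32z = 48.
sin θ = |n·v| / (|n||v|) = |192| / (√2304 · √21) = 0.87287.
θ ≈ 60.8°.

60.8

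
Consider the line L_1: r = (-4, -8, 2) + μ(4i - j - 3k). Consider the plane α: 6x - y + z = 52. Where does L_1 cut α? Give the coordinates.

(8, -11, -7)

Substitute r = (-4, -8, 2) + t(4, -1, -3) into the plane: -14 + 22t = 52, so t = 3.
Intersection: (-4, -8, 2) + 3·(4, -1, -3) = (8, -11, -7).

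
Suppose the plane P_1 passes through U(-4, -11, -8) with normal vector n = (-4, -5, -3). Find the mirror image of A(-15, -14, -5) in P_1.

P_1: n·r = n·U gives -4x - 5y - 3z = 95.
λ = (n·A − d)/|n|² = (145 − 95)/50 = 1.
Reflection = A − 2λn = (-15, -14, -5) − 2·(-4, -5, -3) = (-7, -4, 1).

(-7, -4, 1)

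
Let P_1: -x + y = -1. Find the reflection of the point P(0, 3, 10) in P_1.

(4, -1, 10)

λ = (n·P − d)/|n|² = (3 − (-1))/2 = 2.
Reflection = P − 2λn = (0, 3, 10) − 4·(-1, 1, 0) = (4, -1, 10).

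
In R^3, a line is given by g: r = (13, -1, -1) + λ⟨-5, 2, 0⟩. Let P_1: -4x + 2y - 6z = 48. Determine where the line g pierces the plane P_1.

Substitute r = (13, -1, -1) + t(-5, 2, 0) into the plane: -48 + 24t = 48, so t = 4.
Intersection: (13, -1, -1) + 4·(-5, 2, 0) = (-7, 7, -1).

(-7, 7, -1)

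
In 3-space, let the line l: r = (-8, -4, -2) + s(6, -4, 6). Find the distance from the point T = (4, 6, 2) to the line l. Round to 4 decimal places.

14.9788

Taking (-8, -4, -2) on l with direction v = (6, -4, 6): w = T − (-8, -4, -2) = (12, 10, 4), and w × v = (76, -48, -108).
Distance = |w × v| / |v| = √19744 / √88 ≈ 14.9788.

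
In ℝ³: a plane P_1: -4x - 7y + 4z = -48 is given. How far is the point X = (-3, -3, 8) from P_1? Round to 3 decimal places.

n·X − d = (-4)·(-3) + (-7)·(-3) + (4)·(8) − (-48) = 113; |n| = √81.
Distance = |113| / √81 = 113/√81 ≈ 12.556.

12.556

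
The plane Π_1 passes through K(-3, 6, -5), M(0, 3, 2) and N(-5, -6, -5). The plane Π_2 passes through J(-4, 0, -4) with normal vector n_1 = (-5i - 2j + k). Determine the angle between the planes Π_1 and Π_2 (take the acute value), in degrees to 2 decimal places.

33.44

KM = (3, -3, 7), KN = (-2, -12, 0); a normal to Π_1 is KM × KN = (84, -14, -42).
Using K: Π_1 has equation 84x - 14y - 42z = -126.
Π_2: n_1·r = n_1·J gives -5x - 2y + z = 16.
cos θ = |n₁·n₂| / (|n₁||n₂|) = |-434| / (√9016 · √30).
θ = arccos(0.83449) ≈ 33.44°.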